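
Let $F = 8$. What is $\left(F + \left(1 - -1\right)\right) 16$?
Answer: $160$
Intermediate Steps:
$\left(F + \left(1 - -1\right)\right) 16 = \left(8 + \left(1 - -1\right)\right) 16 = \left(8 + \left(1 + 1\right)\right) 16 = \left(8 + 2\right) 16 = 10 \cdot 16 = 160$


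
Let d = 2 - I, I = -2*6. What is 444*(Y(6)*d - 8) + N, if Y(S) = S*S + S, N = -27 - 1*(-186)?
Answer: 257679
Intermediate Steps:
N = 159 (N = -27 + 186 = 159)
Y(S) = S + S² (Y(S) = S² + S = S + S²)
I = -12
d = 14 (d = 2 - 1*(-12) = 2 + 12 = 14)
444*(Y(6)*d - 8) + N = 444*((6*(1 + 6))*14 - 8) + 159 = 444*((6*7)*14 - 8) + 159 = 444*(42*14 - 8) + 159 = 444*(588 - 8) + 159 = 444*580 + 159 = 257520 + 159 = 257679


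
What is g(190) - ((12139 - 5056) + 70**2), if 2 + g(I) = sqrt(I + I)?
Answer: -11985 + 2*sqrt(95) ≈ -11966.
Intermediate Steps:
g(I) = -2 + sqrt(2)*sqrt(I) (g(I) = -2 + sqrt(I + I) = -2 + sqrt(2*I) = -2 + sqrt(2)*sqrt(I))
g(190) - ((12139 - 5056) + 70**2) = (-2 + sqrt(2)*sqrt(190)) - ((12139 - 5056) + 70**2) = (-2 + 2*sqrt(95)) - (7083 + 4900) = (-2 + 2*sqrt(95)) - 1*11983 = (-2 + 2*sqrt(95)) - 11983 = -11985 + 2*sqrt(95)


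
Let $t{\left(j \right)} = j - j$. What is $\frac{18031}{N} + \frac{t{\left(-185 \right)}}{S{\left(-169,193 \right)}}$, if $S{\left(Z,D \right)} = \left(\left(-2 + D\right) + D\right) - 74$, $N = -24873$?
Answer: $- \frac{18031}{24873} \approx -0.72492$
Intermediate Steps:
$S{\left(Z,D \right)} = -76 + 2 D$ ($S{\left(Z,D \right)} = \left(-2 + 2 D\right) - 74 = -76 + 2 D$)
$t{\left(j \right)} = 0$
$\frac{18031}{N} + \frac{t{\left(-185 \right)}}{S{\left(-169,193 \right)}} = \frac{18031}{-24873} + \frac{0}{-76 + 2 \cdot 193} = 18031 \left(- \frac{1}{24873}\right) + \frac{0}{-76 + 386} = - \frac{18031}{24873} + \frac{0}{310} = - \frac{18031}{24873} + 0 \cdot \frac{1}{310} = - \frac{18031}{24873} + 0 = - \frac{18031}{24873}$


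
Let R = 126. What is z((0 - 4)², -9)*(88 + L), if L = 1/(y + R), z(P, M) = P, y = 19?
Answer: 204176/145 ≈ 1408.1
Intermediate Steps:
L = 1/145 (L = 1/(19 + 126) = 1/145 ≈ 0.0068966)
z((0 - 4)², -9)*(88 + L) = (0 - 4)²*(88 + 1/145) = (-4)²*(12761/145) = 16*(12761/145) = 204176/145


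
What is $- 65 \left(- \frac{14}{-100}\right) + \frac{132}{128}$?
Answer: $- \frac{1291}{160} \approx -8.0688$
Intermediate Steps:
$- 65 \left(- \frac{14}{-100}\right) + \frac{132}{128} = - 65 \left(\left(-14\right) \left(- \frac{1}{100}\right)\right) + 132 \cdot \frac{1}{128} = \left(-65\right) \frac{7}{50} + \frac{33}{32} = - \frac{91}{10} + \frac{33}{32} = - \frac{1291}{160}$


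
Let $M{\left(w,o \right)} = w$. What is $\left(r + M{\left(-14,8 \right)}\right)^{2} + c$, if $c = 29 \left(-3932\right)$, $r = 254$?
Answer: $-56428$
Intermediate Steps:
$c = -114028$
$\left(r + M{\left(-14,8 \right)}\right)^{2} + c = \left(254 - 14\right)^{2} - 114028 = 240^{2} - 114028 = 57600 - 114028 = -56428$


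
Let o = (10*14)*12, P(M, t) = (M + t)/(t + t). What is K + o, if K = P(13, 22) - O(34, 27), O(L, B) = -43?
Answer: 75847/44 ≈ 1723.8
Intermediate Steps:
P(M, t) = (M + t)/(2*t) (P(M, t) = (M + t)/((2*t)) = (M + t)*(1/(2*t)) = (M + t)/(2*t))
o = 1680 (o = 140*12 = 1680)
K = 1927/44 (K = (½)*(13 + 22)/22 - 1*(-43) = (½)*(1/22)*35 + 43 = 35/44 + 43 = 1927/44 ≈ 43.795)
K + o = 1927/44 + 1680 = 75847/44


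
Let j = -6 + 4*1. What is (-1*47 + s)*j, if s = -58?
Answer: 210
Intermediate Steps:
j = -2 (j = -6 + 4 = -2)
(-1*47 + s)*j = (-1*47 - 58)*(-2) = (-47 - 58)*(-2) = -105*(-2) = 210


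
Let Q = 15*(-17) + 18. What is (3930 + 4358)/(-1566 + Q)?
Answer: -8288/1803 ≈ -4.5968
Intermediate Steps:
Q = -237 (Q = -255 + 18 = -237)
(3930 + 4358)/(-1566 + Q) = (3930 + 4358)/(-1566 - 237) = 8288/(-1803) = 8288*(-1/1803) = -8288/1803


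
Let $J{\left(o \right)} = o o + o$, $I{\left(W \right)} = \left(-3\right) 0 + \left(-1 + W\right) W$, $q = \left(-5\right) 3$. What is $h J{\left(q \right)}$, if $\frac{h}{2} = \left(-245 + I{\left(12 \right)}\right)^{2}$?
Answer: $5362980$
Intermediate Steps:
$q = -15$
$I{\left(W \right)} = W \left(-1 + W\right)$ ($I{\left(W \right)} = 0 + W \left(-1 + W\right) = W \left(-1 + W\right)$)
$J{\left(o \right)} = o + o^{2}$ ($J{\left(o \right)} = o^{2} + o = o + o^{2}$)
$h = 25538$ ($h = 2 \left(-245 + 12 \left(-1 + 12\right)\right)^{2} = 2 \left(-245 + 12 \cdot 11\right)^{2} = 2 \left(-245 + 132\right)^{2} = 2 \left(-113\right)^{2} = 2 \cdot 12769 = 25538$)
$h J{\left(q \right)} = 25538 \left(- 15 \left(1 - 15\right)\right) = 25538 \left(\left(-15\right) \left(-14\right)\right) = 25538 \cdot 210 = 5362980$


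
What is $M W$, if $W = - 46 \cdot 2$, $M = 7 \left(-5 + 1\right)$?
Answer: $2576$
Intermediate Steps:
$M = -28$ ($M = 7 \left(-4\right) = -28$)
$W = -92$ ($W = \left(-1\right) 92 = -92$)
$M W = \left(-28\right) \left(-92\right) = 2576$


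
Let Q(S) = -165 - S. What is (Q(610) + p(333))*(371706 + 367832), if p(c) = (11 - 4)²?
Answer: -536904588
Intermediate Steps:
p(c) = 49 (p(c) = 7² = 49)
(Q(610) + p(333))*(371706 + 367832) = ((-165 - 1*610) + 49)*(371706 + 367832) = ((-165 - 610) + 49)*739538 = (-775 + 49)*739538 = -726*739538 = -536904588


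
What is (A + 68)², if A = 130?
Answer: 39204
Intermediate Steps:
(A + 68)² = (130 + 68)² = 198² = 39204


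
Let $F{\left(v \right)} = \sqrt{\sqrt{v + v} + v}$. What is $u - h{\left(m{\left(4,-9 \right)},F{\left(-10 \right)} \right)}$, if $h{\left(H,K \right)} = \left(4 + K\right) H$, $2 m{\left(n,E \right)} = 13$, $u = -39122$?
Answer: $-39148 - \frac{13 \sqrt{-10 + 2 i \sqrt{5}}}{2} \approx -39153.0 - 21.04 i$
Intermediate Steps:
$F{\left(v \right)} = \sqrt{v + \sqrt{2} \sqrt{v}}$ ($F{\left(v \right)} = \sqrt{\sqrt{2 v} + v} = \sqrt{\sqrt{2} \sqrt{v} + v} = \sqrt{v + \sqrt{2} \sqrt{v}}$)
$m{\left(n,E \right)} = \frac{13}{2}$ ($m{\left(n,E \right)} = \frac{1}{2} \cdot 13 = \frac{13}{2}$)
$h{\left(H,K \right)} = H \left(4 + K\right)$
$u - h{\left(m{\left(4,-9 \right)},F{\left(-10 \right)} \right)} = -39122 - \frac{13 \left(4 + \sqrt{-10 + \sqrt{2} \sqrt{-10}}\right)}{2} = -39122 - \frac{13 \left(4 + \sqrt{-10 + \sqrt{2} i \sqrt{10}}\right)}{2} = -39122 - \frac{13 \left(4 + \sqrt{-10 + 2 i \sqrt{5}}\right)}{2} = -39122 - \left(26 + \frac{13 \sqrt{-10 + 2 i \sqrt{5}}}{2}\right) = -39148 - \frac{13 \sqrt{-10 + 2 i \sqrt{5}}}{2}$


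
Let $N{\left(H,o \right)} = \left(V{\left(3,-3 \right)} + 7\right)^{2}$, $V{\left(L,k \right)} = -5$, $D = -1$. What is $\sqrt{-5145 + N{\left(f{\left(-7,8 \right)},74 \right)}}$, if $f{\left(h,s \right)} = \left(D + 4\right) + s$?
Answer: $i \sqrt{5141} \approx 71.701 i$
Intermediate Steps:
$f{\left(h,s \right)} = 3 + s$ ($f{\left(h,s \right)} = \left(-1 + 4\right) + s = 3 + s$)
$N{\left(H,o \right)} = 4$ ($N{\left(H,o \right)} = \left(-5 + 7\right)^{2} = 2^{2} = 4$)
$\sqrt{-5145 + N{\left(f{\left(-7,8 \right)},74 \right)}} = \sqrt{-5145 + 4} = \sqrt{-5141} = i \sqrt{5141}$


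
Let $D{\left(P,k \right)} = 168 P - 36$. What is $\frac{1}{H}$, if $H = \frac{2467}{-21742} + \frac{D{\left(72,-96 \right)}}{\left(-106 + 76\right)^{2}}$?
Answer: $\frac{108710}{1444379} \approx 0.075264$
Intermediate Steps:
$D{\left(P,k \right)} = -36 + 168 P$
$H = \frac{1444379}{108710}$ ($H = \frac{2467}{-21742} + \frac{-36 + 168 \cdot 72}{\left(-106 + 76\right)^{2}} = 2467 \left(- \frac{1}{21742}\right) + \frac{-36 + 12096}{\left(-30\right)^{2}} = - \frac{2467}{21742} + \frac{12060}{900} = - \frac{2467}{21742} + 12060 \cdot \frac{1}{900} = - \frac{2467}{21742} + \frac{67}{5} = \frac{1444379}{108710} \approx 13.287$)
$\frac{1}{H} = \frac{1}{\frac{1444379}{108710}} = \frac{108710}{1444379}$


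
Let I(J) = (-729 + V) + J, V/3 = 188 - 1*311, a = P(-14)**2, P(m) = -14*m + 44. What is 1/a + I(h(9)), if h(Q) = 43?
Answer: -60767999/57600 ≈ -1055.0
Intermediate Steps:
P(m) = 44 - 14*m
a = 57600 (a = (44 - 14*(-14))**2 = (44 + 196)**2 = 240**2 = 57600)
V = -369 (V = 3*(188 - 1*311) = 3*(188 - 311) = 3*(-123) = -369)
I(J) = -1098 + J (I(J) = (-729 - 369) + J = -1098 + J)
1/a + I(h(9)) = 1/57600 + (-1098 + 43) = 1/57600 - 1055 = -60767999/57600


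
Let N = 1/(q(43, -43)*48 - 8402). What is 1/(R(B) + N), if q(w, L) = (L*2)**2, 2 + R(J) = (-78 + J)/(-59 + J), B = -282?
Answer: -118192646/111606791 ≈ -1.0590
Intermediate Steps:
R(J) = -2 + (-78 + J)/(-59 + J)
q(w, L) = 4*L**2 (q(w, L) = (2*L)**2 = 4*L**2)
N = 1/346606 (N = 1/((4*(-43)**2)*48 - 8402) = 1/((4*1849)*48 - 8402) = 1/(7396*48 - 8402) = 1/(355008 - 8402) = 1/346606 ≈ 2.8851e-6)
1/(R(B) + N) = 1/((40 - 1*(-282))/(-59 - 282) + 1/346606) = 1/((40 + 282)/(-341) + 1/346606) = 1/(-1/341*322 + 1/346606) = 1/(-322/341 + 1/346606) = 1/(-111606791/118192646) = -118192646/111606791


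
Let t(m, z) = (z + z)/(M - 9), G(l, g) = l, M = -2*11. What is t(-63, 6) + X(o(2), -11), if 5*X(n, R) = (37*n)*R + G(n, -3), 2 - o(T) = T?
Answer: -12/31 ≈ -0.38710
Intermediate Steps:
o(T) = 2 - T
M = -22
t(m, z) = -2*z/31 (t(m, z) = (z + z)/(-22 - 9) = (2*z)/(-31) = (2*z)*(-1/31) = -2*z/31)
X(n, R) = n/5 + 37*R*n/5 (X(n, R) = ((37*n)*R + n)/5 = (37*R*n + n)/5 = (n + 37*R*n)/5 = n/5 + 37*R*n/5)
t(-63, 6) + X(o(2), -11) = -2/31*6 + (2 - 1*2)*(1 + 37*(-11))/5 = -12/31 + (2 - 2)*(1 - 407)/5 = -12/31 + (1/5)*0*(-406) = -12/31 + 0 = -12/31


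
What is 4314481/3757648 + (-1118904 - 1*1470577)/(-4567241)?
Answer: 29435632617609/17162084009168 ≈ 1.7152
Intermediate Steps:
4314481/3757648 + (-1118904 - 1*1470577)/(-4567241) = 4314481*(1/3757648) + (-1118904 - 1470577)*(-1/4567241) = 4314481/3757648 - 2589481*(-1/4567241) = 4314481/3757648 + 2589481/4567241 = 29435632617609/17162084009168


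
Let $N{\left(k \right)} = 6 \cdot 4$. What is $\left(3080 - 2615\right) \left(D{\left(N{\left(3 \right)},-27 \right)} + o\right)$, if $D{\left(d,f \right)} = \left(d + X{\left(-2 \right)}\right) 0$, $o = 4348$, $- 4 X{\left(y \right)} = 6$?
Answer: $2021820$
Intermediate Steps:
$N{\left(k \right)} = 24$
$X{\left(y \right)} = - \frac{3}{2}$ ($X{\left(y \right)} = \left(- \frac{1}{4}\right) 6 = - \frac{3}{2}$)
$D{\left(d,f \right)} = 0$ ($D{\left(d,f \right)} = \left(d - \frac{3}{2}\right) 0 = \left(- \frac{3}{2} + d\right) 0 = 0$)
$\left(3080 - 2615\right) \left(D{\left(N{\left(3 \right)},-27 \right)} + o\right) = \left(3080 - 2615\right) \left(0 + 4348\right) = 465 \cdot 4348 = 2021820$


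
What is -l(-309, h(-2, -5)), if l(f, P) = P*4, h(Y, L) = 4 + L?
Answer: 4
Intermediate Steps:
l(f, P) = 4*P
-l(-309, h(-2, -5)) = -4*(4 - 5) = -4*(-1) = -1*(-4) = 4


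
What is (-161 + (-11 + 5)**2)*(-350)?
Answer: 43750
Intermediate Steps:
(-161 + (-11 + 5)**2)*(-350) = (-161 + (-6)**2)*(-350) = (-161 + 36)*(-350) = -125*(-350) = 43750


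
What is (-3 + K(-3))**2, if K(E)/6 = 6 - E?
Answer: 2601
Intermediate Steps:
K(E) = 36 - 6*E (K(E) = 6*(6 - E) = 36 - 6*E)
(-3 + K(-3))**2 = (-3 + (36 - 6*(-3)))**2 = (-3 + (36 + 18))**2 = (-3 + 54)**2 = 51**2 = 2601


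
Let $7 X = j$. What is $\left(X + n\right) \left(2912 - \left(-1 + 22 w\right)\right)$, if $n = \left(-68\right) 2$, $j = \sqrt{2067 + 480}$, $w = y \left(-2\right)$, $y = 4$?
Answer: $-420104 + \frac{9267 \sqrt{283}}{7} \approx -3.9783 \cdot 10^{5}$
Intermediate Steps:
$w = -8$ ($w = 4 \left(-2\right) = -8$)
$j = 3 \sqrt{283}$ ($j = \sqrt{2547} = 3 \sqrt{283} \approx 50.468$)
$n = -136$
$X = \frac{3 \sqrt{283}}{7} \approx 7.2097$
$\left(X + n\right) \left(2912 - \left(-1 + 22 w\right)\right) = \left(\frac{3 \sqrt{283}}{7} - 136\right) \left(2912 + \left(1 - -176\right)\right) = \left(-136 + \frac{3 \sqrt{283}}{7}\right) \left(2912 + \left(1 + 176\right)\right) = \left(-136 + \frac{3 \sqrt{283}}{7}\right) \left(2912 + 177\right) = \left(-136 + \frac{3 \sqrt{283}}{7}\right) 3089 = -420104 + \frac{9267 \sqrt{283}}{7}$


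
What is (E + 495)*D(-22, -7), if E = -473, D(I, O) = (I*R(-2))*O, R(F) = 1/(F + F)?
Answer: -847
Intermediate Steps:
R(F) = 1/(2*F)
D(I, O) = -I*O/4 (D(I, O) = (I*((½)/(-2)))*O = (I*((½)*(-½)))*O = (I*(-¼))*O = (-I/4)*O = -I*O/4)
(E + 495)*D(-22, -7) = (-473 + 495)*(-¼*(-22)*(-7)) = 22*(-77/2) = -847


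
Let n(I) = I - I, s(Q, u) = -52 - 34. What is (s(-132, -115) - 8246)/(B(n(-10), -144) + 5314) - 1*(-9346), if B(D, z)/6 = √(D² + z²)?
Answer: 28865628/3089 ≈ 9344.7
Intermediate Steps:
s(Q, u) = -86
n(I) = 0
B(D, z) = 6*√(D² + z²)
(s(-132, -115) - 8246)/(B(n(-10), -144) + 5314) - 1*(-9346) = (-86 - 8246)/(6*√(0² + (-144)²) + 5314) - 1*(-9346) = -8332/(6*√(0 + 20736) + 5314) + 9346 = -8332/(6*√20736 + 5314) + 9346 = -8332/(6*144 + 5314) + 9346 = -8332/(864 + 5314) + 9346 = -8332/6178 + 9346 = -8332*1/6178 + 9346 = -4166/3089 + 9346 = 28865628/3089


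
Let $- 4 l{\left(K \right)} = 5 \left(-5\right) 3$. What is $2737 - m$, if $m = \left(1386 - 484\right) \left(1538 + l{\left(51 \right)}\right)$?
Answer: $- \frac{2802903}{2} \approx -1.4015 \cdot 10^{6}$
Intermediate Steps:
$l{\left(K \right)} = \frac{75}{4}$ ($l{\left(K \right)} = - \frac{5 \left(-5\right) 3}{4} = - \frac{\left(-25\right) 3}{4} = \left(- \frac{1}{4}\right) \left(-75\right) = \frac{75}{4}$)
$m = \frac{2808377}{2}$ ($m = \left(1386 - 484\right) \left(1538 + \frac{75}{4}\right) = 902 \cdot \frac{6227}{4} = \frac{2808377}{2} \approx 1.4042 \cdot 10^{6}$)
$2737 - m = 2737 - \frac{2808377}{2} = - \frac{2802903}{2}$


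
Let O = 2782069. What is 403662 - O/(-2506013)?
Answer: 1011585001675/2506013 ≈ 4.0366e+5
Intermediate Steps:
403662 - O/(-2506013) = 403662 - 2782069/(-2506013) = 403662 - 2782069*(-1)/2506013 = 403662 - 1*(-2782069/2506013) = 403662 + 2782069/2506013 = 1011585001675/2506013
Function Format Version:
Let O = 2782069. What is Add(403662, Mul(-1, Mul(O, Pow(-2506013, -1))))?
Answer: Rational(1011585001675, 2506013) ≈ 4.0366e+5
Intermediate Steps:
Add(403662, Mul(-1, Mul(O, Pow(-2506013, -1)))) = Add(403662, Mul(-1, Mul(2782069, Pow(-2506013, -1)))) = Add(403662, Mul(-1, Mul(2782069, Rational(-1, 2506013)))) = Add(403662, Mul(-1, Rational(-2782069, 2506013))) = Add(403662, Rational(2782069, 2506013)) = Rational(1011585001675, 2506013)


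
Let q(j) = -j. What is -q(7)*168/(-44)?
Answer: -294/11 ≈ -26.727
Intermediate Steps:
-q(7)*168/(-44) = -(-1*7)*168/(-44) = -(-7)*168*(-1/44) = -(-7)*(-42)/11 = -1*294/11 = -294/11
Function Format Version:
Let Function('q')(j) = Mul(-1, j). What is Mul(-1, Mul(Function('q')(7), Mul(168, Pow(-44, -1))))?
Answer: Rational(-294, 11) ≈ -26.727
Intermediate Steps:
Mul(-1, Mul(Function('q')(7), Mul(168, Pow(-44, -1)))) = Mul(-1, Mul(Mul(-1, 7), Mul(168, Pow(-44, -1)))) = Mul(-1, Mul(-7, Mul(168, Rational(-1, 44)))) = Mul(-1, Mul(-7, Rational(-42, 11))) = Mul(-1, Rational(294, 11)) = Rational(-294, 11)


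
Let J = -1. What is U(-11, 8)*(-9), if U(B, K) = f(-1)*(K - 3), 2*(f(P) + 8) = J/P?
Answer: 675/2 ≈ 337.50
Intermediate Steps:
f(P) = -8 - 1/(2*P) (f(P) = -8 + (-1/P)/2 = -8 - 1/(2*P))
U(B, K) = 45/2 - 15*K/2 (U(B, K) = (-8 - ½/(-1))*(K - 3) = (-8 - ½*(-1))*(-3 + K) = (-8 + ½)*(-3 + K) = -15*(-3 + K)/2 = 45/2 - 15*K/2)
U(-11, 8)*(-9) = (45/2 - 15/2*8)*(-9) = (45/2 - 60)*(-9) = -75/2*(-9) = 675/2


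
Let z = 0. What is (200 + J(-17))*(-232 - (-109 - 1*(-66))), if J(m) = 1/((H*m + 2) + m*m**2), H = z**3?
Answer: -61878537/1637 ≈ -37800.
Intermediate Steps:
H = 0 (H = 0**3 = 0)
J(m) = 1/(2 + m**3) (J(m) = 1/((0*m + 2) + m*m**2) = 1/((0 + 2) + m**3) = 1/(2 + m**3))
(200 + J(-17))*(-232 - (-109 - 1*(-66))) = (200 + 1/(2 + (-17)**3))*(-232 - (-109 - 1*(-66))) = (200 + 1/(2 - 4913))*(-232 - (-109 + 66)) = (200 + 1/(-4911))*(-232 - 1*(-43)) = (200 - 1/4911)*(-232 + 43) = (982199/4911)*(-189) = -61878537/1637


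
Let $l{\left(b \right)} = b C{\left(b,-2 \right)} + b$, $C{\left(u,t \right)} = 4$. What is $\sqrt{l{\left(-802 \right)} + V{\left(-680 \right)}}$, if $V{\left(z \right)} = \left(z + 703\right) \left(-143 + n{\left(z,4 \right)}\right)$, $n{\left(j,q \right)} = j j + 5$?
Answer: $4 \sqrt{664251} \approx 3260.1$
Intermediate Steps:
$n{\left(j,q \right)} = 5 + j^{2}$ ($n{\left(j,q \right)} = j^{2} + 5 = 5 + j^{2}$)
$V{\left(z \right)} = \left(-138 + z^{2}\right) \left(703 + z\right)$ ($V{\left(z \right)} = \left(z + 703\right) \left(-143 + \left(5 + z^{2}\right)\right) = \left(703 + z\right) \left(-138 + z^{2}\right) = \left(-138 + z^{2}\right) \left(703 + z\right)$)
$l{\left(b \right)} = 5 b$ ($l{\left(b \right)} = b 4 + b = 4 b + b = 5 b$)
$\sqrt{l{\left(-802 \right)} + V{\left(-680 \right)}} = \sqrt{5 \left(-802\right) + \left(-97014 + \left(-680\right)^{3} - -93840 + 703 \left(-680\right)^{2}\right)} = \sqrt{-4010 + \left(-97014 - 314432000 + 93840 + 703 \cdot 462400\right)} = \sqrt{-4010 + \left(-97014 - 314432000 + 93840 + 325067200\right)} = \sqrt{-4010 + 10632026} = \sqrt{10628016} = 4 \sqrt{664251}$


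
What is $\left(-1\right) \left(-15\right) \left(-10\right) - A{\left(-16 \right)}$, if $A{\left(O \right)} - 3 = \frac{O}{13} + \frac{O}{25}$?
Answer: $- \frac{49117}{325} \approx -151.13$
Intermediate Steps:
$A{\left(O \right)} = 3 + \frac{38 O}{325}$ ($A{\left(O \right)} = 3 + \left(\frac{O}{13} + \frac{O}{25}\right) = 3 + \frac{38 O}{325}$)
$\left(-1\right) \left(-15\right) \left(-10\right) - A{\left(-16 \right)} = \left(-1\right) \left(-15\right) \left(-10\right) - \left(3 + \frac{38}{325} \left(-16\right)\right) = 15 \left(-10\right) - \left(3 - \frac{608}{325}\right) = -150 - \frac{367}{325} = - \frac{49117}{325}$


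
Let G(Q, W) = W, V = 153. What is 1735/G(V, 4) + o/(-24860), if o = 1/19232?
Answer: 207379136799/478107520 ≈ 433.75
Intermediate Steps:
o = 1/19232 ≈ 5.1997e-5
1735/G(V, 4) + o/(-24860) = 1735/4 + (1/19232)/(-24860) = 1735*(¼) + (1/19232)*(-1/24860) = 1735/4 - 1/478107520 = 207379136799/478107520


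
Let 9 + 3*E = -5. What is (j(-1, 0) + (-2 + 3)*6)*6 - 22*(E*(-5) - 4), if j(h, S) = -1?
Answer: -1186/3 ≈ -395.33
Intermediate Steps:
E = -14/3 (E = -3 + (⅓)*(-5) = -3 - 5/3 = -14/3 ≈ -4.6667)
(j(-1, 0) + (-2 + 3)*6)*6 - 22*(E*(-5) - 4) = (-1 + (-2 + 3)*6)*6 - 22*(-14/3*(-5) - 4) = (-1 + 1*6)*6 - 22*(70/3 - 4) = (-1 + 6)*6 - 22*58/3 = 5*6 - 1276/3 = 30 - 1276/3 = -1186/3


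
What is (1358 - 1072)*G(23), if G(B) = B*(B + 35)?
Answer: 381524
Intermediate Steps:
G(B) = B*(35 + B)
(1358 - 1072)*G(23) = (1358 - 1072)*(23*(35 + 23)) = 286*(23*58) = 286*1334 = 381524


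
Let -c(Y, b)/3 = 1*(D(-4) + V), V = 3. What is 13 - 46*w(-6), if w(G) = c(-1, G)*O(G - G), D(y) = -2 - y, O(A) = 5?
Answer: 3463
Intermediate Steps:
c(Y, b) = -15 (c(Y, b) = -3*((-2 - 1*(-4)) + 3) = -3*((-2 + 4) + 3) = -3*(2 + 3) = -3*5 = -15)
w(G) = -75 (w(G) = -15*5 = -75)
13 - 46*w(-6) = 13 - 46*(-75) = 13 + 3450 = 3463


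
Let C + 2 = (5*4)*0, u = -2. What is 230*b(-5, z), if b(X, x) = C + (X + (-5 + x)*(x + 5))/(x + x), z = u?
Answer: 1035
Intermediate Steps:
z = -2
C = -2 (C = -2 + (5*4)*0 = -2 + 20*0 = -2 + 0 = -2)
b(X, x) = -2 + (X + (-5 + x)*(5 + x))/(2*x) (b(X, x) = -2 + (X + (-5 + x)*(x + 5))/(x + x) = -2 + (X + (-5 + x)*(5 + x))/((2*x)) = -2 + (X + (-5 + x)*(5 + x))*(1/(2*x)) = -2 + (X + (-5 + x)*(5 + x))/(2*x))
230*b(-5, z) = 230*((½)*(-25 - 5 - 2*(-4 - 2))/(-2)) = 230*((½)*(-½)*(-25 - 5 - 2*(-6))) = 230*((½)*(-½)*(-25 - 5 + 12)) = 230*((½)*(-½)*(-18)) = 230*(9/2) = 1035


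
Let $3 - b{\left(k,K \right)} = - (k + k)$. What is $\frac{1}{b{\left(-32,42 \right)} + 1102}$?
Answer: $\frac{1}{1041} \approx 0.00096061$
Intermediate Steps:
$b{\left(k,K \right)} = 3 + 2 k$ ($b{\left(k,K \right)} = 3 - - (k + k) = 3 - - 2 k = 3 + 2 k$)
$\frac{1}{b{\left(-32,42 \right)} + 1102} = \frac{1}{\left(3 + 2 \left(-32\right)\right) + 1102} = \frac{1}{\left(3 - 64\right) + 1102} = \frac{1}{-61 + 1102} = \frac{1}{1041}$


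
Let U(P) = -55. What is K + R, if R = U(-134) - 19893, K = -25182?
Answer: -45130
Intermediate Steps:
R = -19948 (R = -55 - 19893 = -19948)
K + R = -25182 - 19948 = -45130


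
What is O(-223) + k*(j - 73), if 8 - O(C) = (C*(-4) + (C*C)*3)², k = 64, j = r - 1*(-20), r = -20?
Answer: -22523710905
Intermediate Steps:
j = 0 (j = -20 - 1*(-20) = -20 + 20 = 0)
O(C) = 8 - (-4*C + 3*C²)² (O(C) = 8 - (C*(-4) + (C*C)*3)² = 8 - (-4*C + C²*3)² = 8 - (-4*C + 3*C²)²)
O(-223) + k*(j - 73) = (8 - 1*(-223)²*(-4 + 3*(-223))²) + 64*(0 - 73) = (8 - 1*49729*(-4 - 669)²) + 64*(-73) = (8 - 1*49729*(-673)²) - 4672 = (8 - 1*49729*452929) - 4672 = (8 - 22523706241) - 4672 = -22523706233 - 4672 = -22523710905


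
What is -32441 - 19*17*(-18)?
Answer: -26627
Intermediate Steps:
-32441 - 19*17*(-18) = -32441 - 323*(-18) = -32441 - 1*(-5814) = -32441 + 5814 = -26627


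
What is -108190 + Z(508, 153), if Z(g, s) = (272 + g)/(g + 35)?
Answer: -19582130/181 ≈ -1.0819e+5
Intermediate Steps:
Z(g, s) = (272 + g)/(35 + g)
-108190 + Z(508, 153) = -108190 + (272 + 508)/(35 + 508) = -108190 + 780/543 = -108190 + (1/543)*780 = -108190 + 260/181 = -19582130/181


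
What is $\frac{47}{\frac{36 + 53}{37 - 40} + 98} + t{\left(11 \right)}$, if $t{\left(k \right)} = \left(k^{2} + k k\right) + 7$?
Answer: $\frac{51186}{205} \approx 249.69$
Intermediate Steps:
$t{\left(k \right)} = 7 + 2 k^{2}$ ($t{\left(k \right)} = \left(k^{2} + k^{2}\right) + 7 = 2 k^{2} + 7 = 7 + 2 k^{2}$)
$\frac{47}{\frac{36 + 53}{37 - 40} + 98} + t{\left(11 \right)} = \frac{47}{\frac{36 + 53}{37 - 40} + 98} + \left(7 + 2 \cdot 11^{2}\right) = \frac{47}{\frac{89}{-3} + 98} + \left(7 + 2 \cdot 121\right) = \frac{47}{89 \left(- \frac{1}{3}\right) + 98} + \left(7 + 242\right) = \frac{47}{- \frac{89}{3} + 98} + 249 = \frac{47}{\frac{205}{3}} + 249 = 47 \cdot \frac{3}{205} + 249 = \frac{141}{205} + 249 = \frac{51186}{205}$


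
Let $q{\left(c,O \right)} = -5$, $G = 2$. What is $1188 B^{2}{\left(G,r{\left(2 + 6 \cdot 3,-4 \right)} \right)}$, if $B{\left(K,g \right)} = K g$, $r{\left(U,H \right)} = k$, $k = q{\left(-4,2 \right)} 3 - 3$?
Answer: $1539648$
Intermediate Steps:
$k = -18$ ($k = \left(-5\right) 3 - 3 = -15 - 3 = -18$)
$r{\left(U,H \right)} = -18$
$1188 B^{2}{\left(G,r{\left(2 + 6 \cdot 3,-4 \right)} \right)} = 1188 \left(2 \left(-18\right)\right)^{2} = 1188 \left(-36\right)^{2} = 1188 \cdot 1296 = 1539648$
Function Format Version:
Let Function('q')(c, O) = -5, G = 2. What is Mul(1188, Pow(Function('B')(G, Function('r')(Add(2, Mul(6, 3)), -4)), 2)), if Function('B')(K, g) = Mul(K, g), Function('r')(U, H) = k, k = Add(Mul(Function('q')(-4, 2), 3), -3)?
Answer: 1539648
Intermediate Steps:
k = -18 (k = Add(Mul(-5, 3), -3) = Add(-15, -3) = -18)
Function('r')(U, H) = -18
Mul(1188, Pow(Function('B')(G, Function('r')(Add(2, Mul(6, 3)), -4)), 2)) = Mul(1188, Pow(Mul(2, -18), 2)) = Mul(1188, Pow(-36, 2)) = Mul(1188, 1296) = 1539648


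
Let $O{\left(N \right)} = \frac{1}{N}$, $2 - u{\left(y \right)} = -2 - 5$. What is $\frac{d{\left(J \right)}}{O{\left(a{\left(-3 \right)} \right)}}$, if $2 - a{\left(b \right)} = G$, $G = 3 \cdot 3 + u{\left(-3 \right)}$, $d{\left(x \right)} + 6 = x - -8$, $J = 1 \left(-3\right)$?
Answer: $16$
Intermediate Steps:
$u{\left(y \right)} = 9$ ($u{\left(y \right)} = 2 - \left(-2 - 5\right) = 2 - -7 = 2 + 7 = 9$)
$J = -3$
$d{\left(x \right)} = 2 + x$ ($d{\left(x \right)} = -6 + \left(x - -8\right) = -6 + \left(x + 8\right) = -6 + \left(8 + x\right) = 2 + x$)
$G = 18$ ($G = 3 \cdot 3 + 9 = 9 + 9 = 18$)
$a{\left(b \right)} = -16$ ($a{\left(b \right)} = 2 - 18 = -16$)
$\frac{d{\left(J \right)}}{O{\left(a{\left(-3 \right)} \right)}} = \frac{2 - 3}{\frac{1}{-16}} = - \frac{1}{- \frac{1}{16}} = \left(-1\right) \left(-16\right) = 16$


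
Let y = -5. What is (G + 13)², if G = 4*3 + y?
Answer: 400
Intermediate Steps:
G = 7 (G = 4*3 - 5 = 12 - 5 = 7)
(G + 13)² = (7 + 13)² = 20² = 400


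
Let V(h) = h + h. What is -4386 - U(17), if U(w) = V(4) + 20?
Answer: -4414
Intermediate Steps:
V(h) = 2*h
U(w) = 28 (U(w) = 2*4 + 20 = 8 + 20 = 28)
-4386 - U(17) = -4386 - 1*28 = -4386 - 28 = -4414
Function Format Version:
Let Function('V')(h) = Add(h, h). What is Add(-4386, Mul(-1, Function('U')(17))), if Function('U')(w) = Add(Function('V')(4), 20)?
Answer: -4414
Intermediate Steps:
Function('V')(h) = Mul(2, h)
Function('U')(w) = 28 (Function('U')(w) = Add(Mul(2, 4), 20) = Add(8, 20) = 28)
Add(-4386, Mul(-1, Function('U')(17))) = Add(-4386, Mul(-1, 28)) = Add(-4386, -28) = -4414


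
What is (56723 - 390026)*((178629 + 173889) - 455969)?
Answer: 34480528653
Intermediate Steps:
(56723 - 390026)*((178629 + 173889) - 455969) = -333303*(352518 - 455969) = -333303*(-103451) = 34480528653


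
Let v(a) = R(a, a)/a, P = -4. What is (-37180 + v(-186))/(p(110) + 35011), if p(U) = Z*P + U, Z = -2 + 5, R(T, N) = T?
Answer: -4131/3901 ≈ -1.0590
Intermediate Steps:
Z = 3
v(a) = 1 (v(a) = a/a = 1)
p(U) = -12 + U (p(U) = 3*(-4) + U = -12 + U)
(-37180 + v(-186))/(p(110) + 35011) = (-37180 + 1)/((-12 + 110) + 35011) = -37179/(98 + 35011) = -37179/35109 = -37179*1/35109 = -4131/3901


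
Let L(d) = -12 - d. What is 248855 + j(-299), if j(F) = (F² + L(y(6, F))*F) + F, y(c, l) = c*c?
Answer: 352309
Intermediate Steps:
y(c, l) = c²
j(F) = F² - 47*F (j(F) = (F² + (-12 - 1*6²)*F) + F = (F² + (-12 - 1*36)*F) + F = (F² + (-12 - 36)*F) + F = (F² - 48*F) + F = F² - 47*F)
248855 + j(-299) = 248855 - 299*(-47 - 299) = 248855 - 299*(-346) = 248855 + 103454 = 352309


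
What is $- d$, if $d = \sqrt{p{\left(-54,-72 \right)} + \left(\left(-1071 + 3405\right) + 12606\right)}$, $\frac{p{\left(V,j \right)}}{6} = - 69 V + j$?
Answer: $-192$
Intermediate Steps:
$p{\left(V,j \right)} = - 414 V + 6 j$ ($p{\left(V,j \right)} = 6 \left(- 69 V + j\right) = 6 \left(j - 69 V\right) = - 414 V + 6 j$)
$d = 192$ ($d = \sqrt{\left(\left(-414\right) \left(-54\right) + 6 \left(-72\right)\right) + \left(\left(-1071 + 3405\right) + 12606\right)} = \sqrt{\left(22356 - 432\right) + \left(2334 + 12606\right)} = \sqrt{21924 + 14940} = \sqrt{36864} = 192$)
$- d = \left(-1\right) 192 = -192$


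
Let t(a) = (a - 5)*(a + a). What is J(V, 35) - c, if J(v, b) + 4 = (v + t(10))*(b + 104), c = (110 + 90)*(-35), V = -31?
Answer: 16587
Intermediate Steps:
t(a) = 2*a*(-5 + a) (t(a) = (-5 + a)*(2*a) = 2*a*(-5 + a))
c = -7000 (c = 200*(-35) = -7000)
J(v, b) = -4 + (100 + v)*(104 + b) (J(v, b) = -4 + (v + 2*10*(-5 + 10))*(b + 104) = -4 + (v + 2*10*5)*(104 + b) = -4 + (v + 100)*(104 + b) = -4 + (100 + v)*(104 + b))
J(V, 35) - c = (10396 + 100*35 + 104*(-31) + 35*(-31)) - 1*(-7000) = (10396 + 3500 - 3224 - 1085) + 7000 = 9587 + 7000 = 16587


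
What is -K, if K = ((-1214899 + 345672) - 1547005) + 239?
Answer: 2415993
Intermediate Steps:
K = -2415993 (K = (-869227 - 1547005) + 239 = -2416232 + 239 = -2415993)
-K = -1*(-2415993) = 2415993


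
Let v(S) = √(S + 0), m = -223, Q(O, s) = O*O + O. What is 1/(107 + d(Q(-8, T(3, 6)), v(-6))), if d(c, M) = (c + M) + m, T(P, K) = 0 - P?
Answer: -10/601 - I*√6/3606 ≈ -0.016639 - 0.00067928*I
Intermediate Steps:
T(P, K) = -P
Q(O, s) = O + O² (Q(O, s) = O² + O = O + O²)
v(S) = √S
d(c, M) = -223 + M + c (d(c, M) = (c + M) - 223 = (M + c) - 223 = -223 + M + c)
1/(107 + d(Q(-8, T(3, 6)), v(-6))) = 1/(107 + (-223 + √(-6) - 8*(1 - 8))) = 1/(107 + (-223 + I*√6 - 8*(-7))) = 1/(107 + (-223 + I*√6 + 56)) = 1/(107 + (-167 + I*√6)) = 1/(-60 + I*√6)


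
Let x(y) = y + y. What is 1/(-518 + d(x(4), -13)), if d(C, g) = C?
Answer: -1/510 ≈ -0.0019608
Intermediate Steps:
x(y) = 2*y
1/(-518 + d(x(4), -13)) = 1/(-518 + 2*4) = 1/(-518 + 8) = 1/(-510) = -1/510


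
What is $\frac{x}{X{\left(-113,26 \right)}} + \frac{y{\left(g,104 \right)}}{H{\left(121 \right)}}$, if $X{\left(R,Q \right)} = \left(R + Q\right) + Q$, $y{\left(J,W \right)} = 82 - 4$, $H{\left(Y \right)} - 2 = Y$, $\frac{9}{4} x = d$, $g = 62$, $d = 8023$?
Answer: $- \frac{1301498}{22509} \approx -57.821$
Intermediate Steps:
$x = \frac{32092}{9}$ ($x = \frac{4}{9} \cdot 8023 = \frac{32092}{9} \approx 3565.8$)
$H{\left(Y \right)} = 2 + Y$
$y{\left(J,W \right)} = 78$ ($y{\left(J,W \right)} = 82 - 4 = 78$)
$X{\left(R,Q \right)} = R + 2 Q$ ($X{\left(R,Q \right)} = \left(Q + R\right) + Q = R + 2 Q$)
$\frac{x}{X{\left(-113,26 \right)}} + \frac{y{\left(g,104 \right)}}{H{\left(121 \right)}} = \frac{32092}{9 \left(-113 + 2 \cdot 26\right)} + \frac{78}{2 + 121} = \frac{32092}{9 \left(-113 + 52\right)} + \frac{78}{123} = \frac{32092}{9 \left(-61\right)} + 78 \cdot \frac{1}{123} = \frac{32092}{9} \left(- \frac{1}{61}\right) + \frac{26}{41} = - \frac{32092}{549} + \frac{26}{41} = - \frac{1301498}{22509}$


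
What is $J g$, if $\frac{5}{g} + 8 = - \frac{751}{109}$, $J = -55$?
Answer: $\frac{29975}{1623} \approx 18.469$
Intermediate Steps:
$g = - \frac{545}{1623}$ ($g = \frac{5}{-8 - \frac{751}{109}} = \frac{5}{- \frac{1623}{109}} = 5 \left(- \frac{109}{1623}\right) = - \frac{545}{1623} \approx -0.3358$)
$J g = \left(-55\right) \left(- \frac{545}{1623}\right) = \frac{29975}{1623}$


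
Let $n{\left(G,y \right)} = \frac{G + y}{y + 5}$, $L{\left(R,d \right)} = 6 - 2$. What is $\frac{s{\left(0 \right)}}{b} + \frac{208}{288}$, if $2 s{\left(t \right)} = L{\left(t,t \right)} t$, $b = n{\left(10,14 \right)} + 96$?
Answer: $\frac{13}{18} \approx 0.72222$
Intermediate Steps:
$L{\left(R,d \right)} = 4$
$n{\left(G,y \right)} = \frac{G + y}{5 + y}$
$b = \frac{1848}{19}$ ($b = \frac{10 + 14}{5 + 14} + 96 = \frac{1}{19} \cdot 24 + 96 = \frac{24}{19} + 96 = \frac{1848}{19} \approx 97.263$)
$s{\left(t \right)} = 2 t$ ($s{\left(t \right)} = \frac{4 t}{2} = 2 t$)
$\frac{s{\left(0 \right)}}{b} + \frac{208}{288} = \frac{2 \cdot 0}{\frac{1848}{19}} + \frac{208}{288} = 0 \cdot \frac{19}{1848} + 208 \cdot \frac{1}{288} = 0 + \frac{13}{18} = \frac{13}{18}$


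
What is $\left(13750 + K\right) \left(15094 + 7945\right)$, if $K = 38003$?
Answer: $1192337367$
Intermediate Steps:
$\left(13750 + K\right) \left(15094 + 7945\right) = \left(13750 + 38003\right) \left(15094 + 7945\right) = 51753 \cdot 23039 = 1192337367$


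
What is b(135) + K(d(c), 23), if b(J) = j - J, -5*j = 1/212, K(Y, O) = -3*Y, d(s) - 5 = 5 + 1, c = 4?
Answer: -178081/1060 ≈ -168.00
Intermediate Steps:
d(s) = 11 (d(s) = 5 + (5 + 1) = 5 + 6 = 11)
j = -1/1060 (j = -⅕/212 = -⅕*1/212 = -1/1060 ≈ -0.00094340)
b(J) = -1/1060 - J
b(135) + K(d(c), 23) = (-1/1060 - 1*135) - 3*11 = (-1/1060 - 135) - 33 = -143101/1060 - 33 = -178081/1060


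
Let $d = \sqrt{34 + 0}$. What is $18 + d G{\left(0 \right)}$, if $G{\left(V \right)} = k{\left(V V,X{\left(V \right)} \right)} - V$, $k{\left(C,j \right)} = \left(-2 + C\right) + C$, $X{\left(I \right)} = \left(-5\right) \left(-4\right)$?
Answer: $18 - 2 \sqrt{34} \approx 6.3381$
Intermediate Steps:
$d = \sqrt{34} \approx 5.8309$
$X{\left(I \right)} = 20$
$k{\left(C,j \right)} = -2 + 2 C$
$G{\left(V \right)} = -2 - V + 2 V^{2}$ ($G{\left(V \right)} = \left(-2 + 2 V V\right) - V = \left(-2 + 2 V^{2}\right) - V = -2 - V + 2 V^{2}$)
$18 + d G{\left(0 \right)} = 18 + \sqrt{34} \left(-2 - 0 + 2 \cdot 0^{2}\right) = 18 + \sqrt{34} \left(-2 + 0 + 2 \cdot 0\right) = 18 + \sqrt{34} \left(-2 + 0 + 0\right) = 18 + \sqrt{34} \left(-2\right) = 18 - 2 \sqrt{34}$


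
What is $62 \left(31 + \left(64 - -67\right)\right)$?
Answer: $10044$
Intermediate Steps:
$62 \left(31 + \left(64 - -67\right)\right) = 62 \left(31 + \left(64 + 67\right)\right) = 62 \left(31 + 131\right) = 62 \cdot 162 = 10044$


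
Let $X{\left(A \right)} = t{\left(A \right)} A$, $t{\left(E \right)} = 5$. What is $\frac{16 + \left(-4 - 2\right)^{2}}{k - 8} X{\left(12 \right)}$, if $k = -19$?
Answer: $- \frac{1040}{9} \approx -115.56$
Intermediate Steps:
$X{\left(A \right)} = 5 A$
$\frac{16 + \left(-4 - 2\right)^{2}}{k - 8} X{\left(12 \right)} = \frac{16 + \left(-4 - 2\right)^{2}}{-19 - 8} \cdot 5 \cdot 12 = \frac{16 + \left(-6\right)^{2}}{-27} \cdot 60 = \left(16 + 36\right) \left(- \frac{1}{27}\right) 60 = 52 \left(- \frac{1}{27}\right) 60 = \left(- \frac{52}{27}\right) 60 = - \frac{1040}{9}$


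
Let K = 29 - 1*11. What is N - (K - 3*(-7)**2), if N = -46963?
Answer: -46834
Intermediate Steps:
K = 18 (K = 29 - 11 = 18)
N - (K - 3*(-7)**2) = -46963 - (18 - 3*(-7)**2) = -46963 - (18 - 3*49) = -46963 - (18 - 147) = -46963 - 1*(-129) = -46963 + 129 = -46834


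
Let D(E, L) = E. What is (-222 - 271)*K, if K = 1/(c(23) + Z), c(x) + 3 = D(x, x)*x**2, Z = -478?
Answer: -493/11686 ≈ -0.042187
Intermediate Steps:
c(x) = -3 + x**3 (c(x) = -3 + x*x**2 = -3 + x**3)
K = 1/11686 (K = 1/((-3 + 23**3) - 478) = 1/((-3 + 12167) - 478) = 1/(12164 - 478) = 1/11686 ≈ 8.5572e-5)
(-222 - 271)*K = (-222 - 271)*(1/11686) = -493*1/11686 = -493/11686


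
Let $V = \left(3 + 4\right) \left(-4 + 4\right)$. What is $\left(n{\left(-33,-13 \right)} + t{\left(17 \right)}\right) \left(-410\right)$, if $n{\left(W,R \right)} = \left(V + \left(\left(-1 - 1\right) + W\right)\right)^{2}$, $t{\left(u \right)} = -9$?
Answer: $-498560$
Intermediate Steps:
$V = 0$ ($V = 7 \cdot 0 = 0$)
$n{\left(W,R \right)} = \left(-2 + W\right)^{2}$ ($n{\left(W,R \right)} = \left(0 + \left(\left(-1 - 1\right) + W\right)\right)^{2} = \left(0 + \left(-2 + W\right)\right)^{2} = \left(-2 + W\right)^{2}$)
$\left(n{\left(-33,-13 \right)} + t{\left(17 \right)}\right) \left(-410\right) = \left(\left(-2 - 33\right)^{2} - 9\right) \left(-410\right) = \left(\left(-35\right)^{2} - 9\right) \left(-410\right) = \left(1225 - 9\right) \left(-410\right) = 1216 \left(-410\right) = -498560$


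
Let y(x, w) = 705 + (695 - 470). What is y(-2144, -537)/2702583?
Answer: 310/900861 ≈ 0.00034412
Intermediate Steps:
y(x, w) = 930 (y(x, w) = 705 + 225 = 930)
y(-2144, -537)/2702583 = 930/2702583 = 930*(1/2702583) = 310/900861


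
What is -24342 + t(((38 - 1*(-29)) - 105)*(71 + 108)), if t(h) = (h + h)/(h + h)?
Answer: -24341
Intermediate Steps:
t(h) = 1 (t(h) = (2*h)/((2*h)) = (2*h)*(1/(2*h)) = 1)
-24342 + t(((38 - 1*(-29)) - 105)*(71 + 108)) = -24342 + 1 = -24341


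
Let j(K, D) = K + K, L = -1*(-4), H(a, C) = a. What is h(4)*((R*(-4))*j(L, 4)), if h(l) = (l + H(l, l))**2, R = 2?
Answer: -4096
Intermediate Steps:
L = 4
h(l) = 4*l**2 (h(l) = (l + l)**2 = (2*l)**2 = 4*l**2)
j(K, D) = 2*K
h(4)*((R*(-4))*j(L, 4)) = (4*4**2)*((2*(-4))*(2*4)) = (4*16)*(-8*8) = 64*(-64) = -4096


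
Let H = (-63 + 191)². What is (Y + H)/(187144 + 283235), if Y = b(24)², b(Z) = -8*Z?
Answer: 4096/36183 ≈ 0.11320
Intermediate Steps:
H = 16384 (H = 128² = 16384)
Y = 36864 (Y = (-8*24)² = (-192)² = 36864)
(Y + H)/(187144 + 283235) = (36864 + 16384)/(187144 + 283235) = 53248/470379 = 53248*(1/470379) = 4096/36183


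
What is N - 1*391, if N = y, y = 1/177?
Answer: -69206/177 ≈ -390.99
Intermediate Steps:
y = 1/177 ≈ 0.0056497
N = 1/177 ≈ 0.0056497
N - 1*391 = 1/177 - 1*391 = 1/177 - 391 = -69206/177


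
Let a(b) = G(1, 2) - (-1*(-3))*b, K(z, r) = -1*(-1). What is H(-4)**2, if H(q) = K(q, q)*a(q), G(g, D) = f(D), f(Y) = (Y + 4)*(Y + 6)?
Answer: 3600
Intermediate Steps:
f(Y) = (4 + Y)*(6 + Y)
K(z, r) = 1
G(g, D) = 24 + D**2 + 10*D
a(b) = 48 - 3*b (a(b) = (24 + 2**2 + 10*2) - (-1*(-3))*b = (24 + 4 + 20) - 3*b = 48 - 3*b)
H(q) = 48 - 3*q (H(q) = 1*(48 - 3*q) = 48 - 3*q)
H(-4)**2 = (48 - 3*(-4))**2 = (48 + 12)**2 = 60**2 = 3600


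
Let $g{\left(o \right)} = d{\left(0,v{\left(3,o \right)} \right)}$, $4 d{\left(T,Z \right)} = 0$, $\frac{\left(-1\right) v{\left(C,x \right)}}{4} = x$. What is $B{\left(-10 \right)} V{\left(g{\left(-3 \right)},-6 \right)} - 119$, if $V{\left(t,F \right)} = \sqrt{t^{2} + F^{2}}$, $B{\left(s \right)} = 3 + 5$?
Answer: $-71$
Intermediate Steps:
$v{\left(C,x \right)} = - 4 x$
$d{\left(T,Z \right)} = 0$ ($d{\left(T,Z \right)} = \frac{1}{4} \cdot 0 = 0$)
$B{\left(s \right)} = 8$
$g{\left(o \right)} = 0$
$V{\left(t,F \right)} = \sqrt{F^{2} + t^{2}}$
$B{\left(-10 \right)} V{\left(g{\left(-3 \right)},-6 \right)} - 119 = 8 \sqrt{\left(-6\right)^{2} + 0^{2}} - 119 = 8 \sqrt{36 + 0} - 119 = 8 \sqrt{36} - 119 = 8 \cdot 6 - 119 = 48 - 119 = -71$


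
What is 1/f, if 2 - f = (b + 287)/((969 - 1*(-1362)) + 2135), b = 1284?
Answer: 4466/7361 ≈ 0.60671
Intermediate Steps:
f = 7361/4466 (f = 2 - (1284 + 287)/((969 - 1*(-1362)) + 2135) = 2 - 1571/((969 + 1362) + 2135) = 2 - 1571/(2331 + 2135) = 2 - 1571/4466 = 7361/4466 ≈ 1.6482)
1/f = 1/(7361/4466) = 4466/7361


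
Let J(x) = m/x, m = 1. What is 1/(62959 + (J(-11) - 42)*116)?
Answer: 11/638841 ≈ 1.7219e-5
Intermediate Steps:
J(x) = 1/x
1/(62959 + (J(-11) - 42)*116) = 1/(62959 + (1/(-11) - 42)*116) = 1/(62959 + (-1/11 - 42)*116) = 1/(62959 - 463/11*116) = 1/(62959 - 53708/11) = 1/(638841/11) = 11/638841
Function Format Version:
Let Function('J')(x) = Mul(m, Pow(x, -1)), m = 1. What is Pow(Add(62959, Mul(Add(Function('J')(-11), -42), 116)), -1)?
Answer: Rational(11, 638841) ≈ 1.7219e-5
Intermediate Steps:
Function('J')(x) = Pow(x, -1) (Function('J')(x) = Mul(1, Pow(x, -1)) = Pow(x, -1))
Pow(Add(62959, Mul(Add(Function('J')(-11), -42), 116)), -1) = Pow(Add(62959, Mul(Add(Pow(-11, -1), -42), 116)), -1) = Pow(Add(62959, Mul(Add(Rational(-1, 11), -42), 116)), -1) = Pow(Add(62959, Mul(Rational(-463, 11), 116)), -1) = Pow(Add(62959, Rational(-53708, 11)), -1) = Pow(Rational(638841, 11), -1) = Rational(11, 638841)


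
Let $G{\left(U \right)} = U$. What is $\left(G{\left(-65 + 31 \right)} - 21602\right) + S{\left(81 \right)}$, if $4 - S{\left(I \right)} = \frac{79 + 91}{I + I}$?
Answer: $- \frac{1752277}{81} \approx -21633.0$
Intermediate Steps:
$S{\left(I \right)} = 4 - \frac{85}{I}$ ($S{\left(I \right)} = 4 - \frac{79 + 91}{I + I} = 4 - \frac{170}{2 I} = 4 - 170 \frac{1}{2 I} = 4 - \frac{85}{I}$)
$\left(G{\left(-65 + 31 \right)} - 21602\right) + S{\left(81 \right)} = \left(\left(-65 + 31\right) - 21602\right) + \left(4 - \frac{85}{81}\right) = \left(-34 - 21602\right) + \left(4 - \frac{85}{81}\right) = -21636 + \left(4 - \frac{85}{81}\right) = -21636 + \frac{239}{81} = - \frac{1752277}{81}$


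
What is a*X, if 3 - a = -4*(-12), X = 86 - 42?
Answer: -1980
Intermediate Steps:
X = 44
a = -45 (a = 3 - (-4)*(-12) = 3 - 1*48 = 3 - 48 = -45)
a*X = -45*44 = -1980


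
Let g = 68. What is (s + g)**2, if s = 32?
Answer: 10000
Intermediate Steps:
(s + g)**2 = (32 + 68)**2 = 100**2 = 10000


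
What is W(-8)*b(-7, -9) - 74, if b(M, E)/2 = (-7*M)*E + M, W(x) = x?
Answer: 7094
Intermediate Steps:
b(M, E) = 2*M - 14*E*M (b(M, E) = 2*((-7*M)*E + M) = 2*(-7*E*M + M) = 2*(M - 7*E*M) = 2*M - 14*E*M)
W(-8)*b(-7, -9) - 74 = -16*(-7)*(1 - 7*(-9)) - 74 = -16*(-7)*(1 + 63) - 74 = -16*(-7)*64 - 74 = -8*(-896) - 74 = 7168 - 74 = 7094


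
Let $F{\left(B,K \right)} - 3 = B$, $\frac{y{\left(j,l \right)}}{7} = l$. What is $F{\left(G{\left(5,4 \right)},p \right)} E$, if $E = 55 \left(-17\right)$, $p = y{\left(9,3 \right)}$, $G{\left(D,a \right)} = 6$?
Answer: $-8415$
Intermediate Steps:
$y{\left(j,l \right)} = 7 l$
$p = 21$ ($p = 7 \cdot 3 = 21$)
$F{\left(B,K \right)} = 3 + B$
$E = -935$
$F{\left(G{\left(5,4 \right)},p \right)} E = \left(3 + 6\right) \left(-935\right) = 9 \left(-935\right) = -8415$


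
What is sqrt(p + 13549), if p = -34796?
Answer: I*sqrt(21247) ≈ 145.76*I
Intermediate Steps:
sqrt(p + 13549) = sqrt(-34796 + 13549) = sqrt(-21247) = I*sqrt(21247)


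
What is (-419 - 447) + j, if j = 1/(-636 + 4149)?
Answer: -3042257/3513 ≈ -866.00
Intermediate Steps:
j = 1/3513 ≈ 0.00028466
(-419 - 447) + j = (-419 - 447) + 1/3513 = -866 + 1/3513 = -3042257/3513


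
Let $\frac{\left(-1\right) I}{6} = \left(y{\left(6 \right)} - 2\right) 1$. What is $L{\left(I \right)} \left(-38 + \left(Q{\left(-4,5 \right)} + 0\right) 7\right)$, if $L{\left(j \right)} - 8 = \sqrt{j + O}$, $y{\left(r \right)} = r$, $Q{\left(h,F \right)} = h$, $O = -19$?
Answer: $-528 - 66 i \sqrt{43} \approx -528.0 - 432.79 i$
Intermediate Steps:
$I = -24$ ($I = - 6 \left(6 - 2\right) 1 = - 6 \cdot 4 \cdot 1 = \left(-6\right) 4 = -24$)
$L{\left(j \right)} = 8 + \sqrt{-19 + j}$ ($L{\left(j \right)} = 8 + \sqrt{j - 19} = 8 + \sqrt{-19 + j}$)
$L{\left(I \right)} \left(-38 + \left(Q{\left(-4,5 \right)} + 0\right) 7\right) = \left(8 + \sqrt{-19 - 24}\right) \left(-38 + \left(-4 + 0\right) 7\right) = \left(8 + \sqrt{-43}\right) \left(-38 - 28\right) = \left(8 + i \sqrt{43}\right) \left(-38 - 28\right) = \left(8 + i \sqrt{43}\right) \left(-66\right) = -528 - 66 i \sqrt{43}$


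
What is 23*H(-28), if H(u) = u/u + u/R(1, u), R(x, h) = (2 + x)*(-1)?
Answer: 713/3 ≈ 237.67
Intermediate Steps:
R(x, h) = -2 - x
H(u) = 1 - u/3 (H(u) = u/u + u/(-2 - 1*1) = 1 + u/(-2 - 1) = 1 + u/(-3) = 1 + u*(-1/3) = 1 - u/3)
23*H(-28) = 23*(1 - 1/3*(-28)) = 23*(1 + 28/3) = 23*(31/3) = 713/3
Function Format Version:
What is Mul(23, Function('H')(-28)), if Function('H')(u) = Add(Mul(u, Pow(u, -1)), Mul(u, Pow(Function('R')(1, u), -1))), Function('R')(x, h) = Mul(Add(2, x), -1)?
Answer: Rational(713, 3) ≈ 237.67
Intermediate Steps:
Function('R')(x, h) = Add(-2, Mul(-1, x))
Function('H')(u) = Add(1, Mul(Rational(-1, 3), u)) (Function('H')(u) = Add(Mul(u, Pow(u, -1)), Mul(u, Pow(Add(-2, Mul(-1, 1)), -1))) = Add(1, Mul(u, Pow(Add(-2, -1), -1))) = Add(1, Mul(u, Pow(-3, -1))) = Add(1, Mul(u, Rational(-1, 3))) = Add(1, Mul(Rational(-1, 3), u)))
Mul(23, Function('H')(-28)) = Mul(23, Add(1, Mul(Rational(-1, 3), -28))) = Mul(23, Add(1, Rational(28, 3))) = Mul(23, Rational(31, 3)) = Rational(713, 3)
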